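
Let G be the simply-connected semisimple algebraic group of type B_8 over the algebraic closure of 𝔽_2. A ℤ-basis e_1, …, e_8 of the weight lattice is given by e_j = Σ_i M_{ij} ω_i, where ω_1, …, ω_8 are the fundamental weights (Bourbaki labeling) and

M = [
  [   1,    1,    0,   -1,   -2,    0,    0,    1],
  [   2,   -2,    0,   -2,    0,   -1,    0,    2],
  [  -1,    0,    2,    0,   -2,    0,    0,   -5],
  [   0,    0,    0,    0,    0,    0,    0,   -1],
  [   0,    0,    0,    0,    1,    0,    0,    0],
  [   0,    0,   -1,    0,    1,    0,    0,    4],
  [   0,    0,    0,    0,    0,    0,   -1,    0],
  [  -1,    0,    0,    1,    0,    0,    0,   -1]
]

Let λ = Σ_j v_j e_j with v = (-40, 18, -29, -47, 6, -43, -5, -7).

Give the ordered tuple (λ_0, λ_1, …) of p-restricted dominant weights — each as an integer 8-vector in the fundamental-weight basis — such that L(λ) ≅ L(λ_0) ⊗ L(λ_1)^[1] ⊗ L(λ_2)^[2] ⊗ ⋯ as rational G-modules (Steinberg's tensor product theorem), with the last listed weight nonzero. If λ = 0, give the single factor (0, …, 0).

Converting to the ω-basis (c_i = row i of M dotted with v = (-40, 18, -29, -47, 6, -43, -5, -7)):
  c_1 = 1*-40 + 1*18 + 0*-29 + -1*-47 + -2*6 + 0*-43 + 0*-5 + 1*-7 = 6
  c_2 = 2*-40 + -2*18 + 0*-29 + -2*-47 + 0*6 + -1*-43 + 0*-5 + 2*-7 = 7
  c_3 = -1*-40 + 0*18 + 2*-29 + 0*-47 + -2*6 + 0*-43 + 0*-5 + -5*-7 = 5
  c_4 = 0*-40 + 0*18 + 0*-29 + 0*-47 + 0*6 + 0*-43 + 0*-5 + -1*-7 = 7
  c_5 = 0*-40 + 0*18 + 0*-29 + 0*-47 + 1*6 + 0*-43 + 0*-5 + 0*-7 = 6
  c_6 = 0*-40 + 0*18 + -1*-29 + 0*-47 + 1*6 + 0*-43 + 0*-5 + 4*-7 = 7
  c_7 = 0*-40 + 0*18 + 0*-29 + 0*-47 + 0*6 + 0*-43 + -1*-5 + 0*-7 = 5
  c_8 = -1*-40 + 0*18 + 0*-29 + 1*-47 + 0*6 + 0*-43 + 0*-5 + -1*-7 = 0
p = 2; digits c_i = Σ_j d_{ij}·2^j, 0 ≤ d_{ij} < 2:
  c_1 = 6 = 0·2^0 + 1·2^1 + 1·2^2
  c_2 = 7 = 1·2^0 + 1·2^1 + 1·2^2
  c_3 = 5 = 1·2^0 + 0·2^1 + 1·2^2
  c_4 = 7 = 1·2^0 + 1·2^1 + 1·2^2
  c_5 = 6 = 0·2^0 + 1·2^1 + 1·2^2
  c_6 = 7 = 1·2^0 + 1·2^1 + 1·2^2
  c_7 = 5 = 1·2^0 + 0·2^1 + 1·2^2
  c_8 = 0
λ_0 = (0, 1, 1, 1, 0, 1, 1, 0)
λ_1 = (1, 1, 0, 1, 1, 1, 0, 0)
λ_2 = (1, 1, 1, 1, 1, 1, 1, 0)

((0, 1, 1, 1, 0, 1, 1, 0), (1, 1, 0, 1, 1, 1, 0, 0), (1, 1, 1, 1, 1, 1, 1, 0))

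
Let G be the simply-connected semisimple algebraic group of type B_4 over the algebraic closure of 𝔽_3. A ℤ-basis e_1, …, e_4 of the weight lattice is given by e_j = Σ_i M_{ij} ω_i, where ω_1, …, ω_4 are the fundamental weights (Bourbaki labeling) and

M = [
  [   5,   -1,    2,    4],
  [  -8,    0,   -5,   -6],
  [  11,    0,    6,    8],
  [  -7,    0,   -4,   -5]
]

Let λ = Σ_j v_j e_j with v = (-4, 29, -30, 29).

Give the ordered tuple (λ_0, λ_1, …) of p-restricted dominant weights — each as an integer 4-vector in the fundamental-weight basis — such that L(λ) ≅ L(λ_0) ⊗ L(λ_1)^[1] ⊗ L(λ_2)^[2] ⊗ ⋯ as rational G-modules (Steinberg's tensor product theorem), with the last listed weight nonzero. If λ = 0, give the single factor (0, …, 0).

Compute c_i = Σ_j M_{ij} v_j with v = (-4, 29, -30, 29):
  c_1 = (5)·(-4) + (-1)·(29) + (2)·(-30) + (4)·(29) = 7
  c_2 = (-8)·(-4) + (0)·(29) + (-5)·(-30) + (-6)·(29) = 8
  c_3 = (11)·(-4) + (0)·(29) + (6)·(-30) + (8)·(29) = 8
  c_4 = (-7)·(-4) + (0)·(29) + (-4)·(-30) + (-5)·(29) = 3
p = 3; digits c_i = Σ_j d_{ij}·3^j, 0 ≤ d_{ij} < 3:
  c_1 = 7 = 1·3^0 + 2·3^1
  c_2 = 8 = 2·3^0 + 2·3^1
  c_3 = 8 = 2·3^0 + 2·3^1
  c_4 = 3 = 0·3^0 + 1·3^1
λ_0 = (1, 2, 2, 0)
λ_1 = (2, 2, 2, 1)

((1, 2, 2, 0), (2, 2, 2, 1))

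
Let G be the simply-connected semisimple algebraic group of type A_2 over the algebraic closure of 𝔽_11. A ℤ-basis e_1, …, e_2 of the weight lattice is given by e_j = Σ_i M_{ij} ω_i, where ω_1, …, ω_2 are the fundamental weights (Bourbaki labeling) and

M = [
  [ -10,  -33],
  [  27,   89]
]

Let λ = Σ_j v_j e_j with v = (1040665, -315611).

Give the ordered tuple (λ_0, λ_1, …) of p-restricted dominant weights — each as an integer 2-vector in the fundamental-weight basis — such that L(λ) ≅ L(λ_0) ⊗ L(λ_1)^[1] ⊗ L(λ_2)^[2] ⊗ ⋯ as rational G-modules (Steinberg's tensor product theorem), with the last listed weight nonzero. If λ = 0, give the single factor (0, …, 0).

ω-coordinates c = M·v, v = (1040665, -315611):
  c_1 = -10*1040665 + -33*-315611 = 8513
  c_2 = 27*1040665 + 89*-315611 = 8576
Writing each c_i in base p = 11:
  c_1 = 8513 = 10·11^0 + 3·11^1 + 4·11^2 + 6·11^3
  c_2 = 8576 = 7·11^0 + 9·11^1 + 4·11^2 + 6·11^3
λ_0 = (10, 7)
λ_1 = (3, 9)
λ_2 = (4, 4)
λ_3 = (6, 6)

((10, 7), (3, 9), (4, 4), (6, 6))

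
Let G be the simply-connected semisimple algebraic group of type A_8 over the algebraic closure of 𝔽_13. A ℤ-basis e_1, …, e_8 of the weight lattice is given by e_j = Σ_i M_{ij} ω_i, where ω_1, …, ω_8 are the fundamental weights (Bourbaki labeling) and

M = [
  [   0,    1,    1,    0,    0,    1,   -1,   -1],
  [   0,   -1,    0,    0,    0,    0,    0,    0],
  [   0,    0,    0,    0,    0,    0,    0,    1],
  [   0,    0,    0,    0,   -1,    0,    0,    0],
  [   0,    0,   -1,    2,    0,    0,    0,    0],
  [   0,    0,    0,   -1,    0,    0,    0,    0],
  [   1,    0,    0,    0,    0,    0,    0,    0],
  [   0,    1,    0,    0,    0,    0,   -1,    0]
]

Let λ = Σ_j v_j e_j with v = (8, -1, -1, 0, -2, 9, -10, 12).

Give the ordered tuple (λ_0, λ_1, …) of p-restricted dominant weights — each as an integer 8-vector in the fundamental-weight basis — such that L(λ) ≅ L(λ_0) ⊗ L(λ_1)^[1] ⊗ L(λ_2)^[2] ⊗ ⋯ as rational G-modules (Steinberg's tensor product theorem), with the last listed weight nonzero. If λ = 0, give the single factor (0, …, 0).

ω-coordinates c = M·v, v = (8, -1, -1, 0, -2, 9, -10, 12):
  c_1 = (0)·(8) + (1)·(-1) + (1)·(-1) + (0)·(0) + (0)·(-2) + (1)·(9) + (-1)·(-10) + (-1)·(12) = 5
  c_2 = (0)·(8) + (-1)·(-1) + (0)·(-1) + (0)·(0) + (0)·(-2) + (0)·(9) + (0)·(-10) + (0)·(12) = 1
  c_3 = (0)·(8) + (0)·(-1) + (0)·(-1) + (0)·(0) + (0)·(-2) + (0)·(9) + (0)·(-10) + (1)·(12) = 12
  c_4 = (0)·(8) + (0)·(-1) + (0)·(-1) + (0)·(0) + (-1)·(-2) + (0)·(9) + (0)·(-10) + (0)·(12) = 2
  c_5 = (0)·(8) + (0)·(-1) + (-1)·(-1) + (2)·(0) + (0)·(-2) + (0)·(9) + (0)·(-10) + (0)·(12) = 1
  c_6 = (0)·(8) + (0)·(-1) + (0)·(-1) + (-1)·(0) + (0)·(-2) + (0)·(9) + (0)·(-10) + (0)·(12) = 0
  c_7 = (1)·(8) + (0)·(-1) + (0)·(-1) + (0)·(0) + (0)·(-2) + (0)·(9) + (0)·(-10) + (0)·(12) = 8
  c_8 = (0)·(8) + (1)·(-1) + (0)·(-1) + (0)·(0) + (0)·(-2) + (0)·(9) + (-1)·(-10) + (0)·(12) = 9
Expand coordinatewise in base 13:
  c_1 = 5 = 5·13^0
  c_2 = 1 = 1·13^0
  c_3 = 12 = 12·13^0
  c_4 = 2 = 2·13^0
  c_5 = 1 = 1·13^0
  c_6 = 0
  c_7 = 8 = 8·13^0
  c_8 = 9 = 9·13^0
λ_0 = (5, 1, 12, 2, 1, 0, 8, 9)

((5, 1, 12, 2, 1, 0, 8, 9),)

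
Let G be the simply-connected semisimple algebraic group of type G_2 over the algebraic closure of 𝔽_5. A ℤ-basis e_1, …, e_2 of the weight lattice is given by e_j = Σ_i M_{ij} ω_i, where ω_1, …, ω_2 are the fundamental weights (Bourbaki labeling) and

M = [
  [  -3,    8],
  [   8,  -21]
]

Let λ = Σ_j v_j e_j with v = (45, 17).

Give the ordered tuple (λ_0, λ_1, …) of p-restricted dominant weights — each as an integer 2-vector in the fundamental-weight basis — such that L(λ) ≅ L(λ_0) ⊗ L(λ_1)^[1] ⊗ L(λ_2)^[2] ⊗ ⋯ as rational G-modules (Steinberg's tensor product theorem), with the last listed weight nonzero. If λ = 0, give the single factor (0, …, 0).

Converting to the ω-basis (c_i = row i of M dotted with v = (45, 17)):
  c_1 = (-3)·(45) + (8)·(17) = 1
  c_2 = (8)·(45) + (-21)·(17) = 3
p = 5; digits c_i = Σ_j d_{ij}·5^j, 0 ≤ d_{ij} < 5:
  c_1 = 1 = 1·5^0
  c_2 = 3 = 3·5^0
Factor λ_0 = (1, 3)

((1, 3),)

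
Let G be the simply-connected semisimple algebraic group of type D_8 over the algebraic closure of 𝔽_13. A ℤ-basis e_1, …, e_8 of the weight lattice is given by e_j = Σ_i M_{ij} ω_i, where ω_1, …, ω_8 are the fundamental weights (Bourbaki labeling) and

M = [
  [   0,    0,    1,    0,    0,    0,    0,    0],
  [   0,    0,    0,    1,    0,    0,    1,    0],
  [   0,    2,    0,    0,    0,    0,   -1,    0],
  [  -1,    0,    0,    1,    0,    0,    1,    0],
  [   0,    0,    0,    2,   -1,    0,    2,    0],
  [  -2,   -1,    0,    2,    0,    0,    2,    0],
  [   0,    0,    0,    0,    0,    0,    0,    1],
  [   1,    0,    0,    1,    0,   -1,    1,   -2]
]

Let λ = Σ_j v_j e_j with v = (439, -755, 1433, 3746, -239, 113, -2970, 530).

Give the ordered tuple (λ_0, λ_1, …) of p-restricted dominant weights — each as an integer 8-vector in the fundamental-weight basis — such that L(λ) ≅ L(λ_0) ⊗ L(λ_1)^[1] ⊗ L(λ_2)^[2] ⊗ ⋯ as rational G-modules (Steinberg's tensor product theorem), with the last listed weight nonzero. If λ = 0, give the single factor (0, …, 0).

Compute c_i = Σ_j M_{ij} v_j with v = (439, -755, 1433, 3746, -239, 113, -2970, 530):
  c_1 = 0*439 + 0*-755 + 1*1433 + 0*3746 + 0*-239 + 0*113 + 0*-2970 + 0*530 = 1433
  c_2 = 0*439 + 0*-755 + 0*1433 + 1*3746 + 0*-239 + 0*113 + 1*-2970 + 0*530 = 776
  c_3 = 0*439 + 2*-755 + 0*1433 + 0*3746 + 0*-239 + 0*113 + -1*-2970 + 0*530 = 1460
  c_4 = -1*439 + 0*-755 + 0*1433 + 1*3746 + 0*-239 + 0*113 + 1*-2970 + 0*530 = 337
  c_5 = 0*439 + 0*-755 + 0*1433 + 2*3746 + -1*-239 + 0*113 + 2*-2970 + 0*530 = 1791
  c_6 = -2*439 + -1*-755 + 0*1433 + 2*3746 + 0*-239 + 0*113 + 2*-2970 + 0*530 = 1429
  c_7 = 0*439 + 0*-755 + 0*1433 + 0*3746 + 0*-239 + 0*113 + 0*-2970 + 1*530 = 530
  c_8 = 1*439 + 0*-755 + 0*1433 + 1*3746 + 0*-239 + -1*113 + 1*-2970 + -2*530 = 42
Base-13 expansion of each c_i:
  c_1 = 1433 = 3·13^0 + 6·13^1 + 8·13^2
  c_2 = 776 = 9·13^0 + 7·13^1 + 4·13^2
  c_3 = 1460 = 4·13^0 + 8·13^1 + 8·13^2
  c_4 = 337 = 12·13^0 + 12·13^1 + 1·13^2
  c_5 = 1791 = 10·13^0 + 7·13^1 + 10·13^2
  c_6 = 1429 = 12·13^0 + 5·13^1 + 8·13^2
  c_7 = 530 = 10·13^0 + 1·13^1 + 3·13^2
  c_8 = 42 = 3·13^0 + 3·13^1
Factor λ_0 = (3, 9, 4, 12, 10, 12, 10, 3)
Factor λ_1 = (6, 7, 8, 12, 7, 5, 1, 3)
Factor λ_2 = (8, 4, 8, 1, 10, 8, 3, 0)

((3, 9, 4, 12, 10, 12, 10, 3), (6, 7, 8, 12, 7, 5, 1, 3), (8, 4, 8, 1, 10, 8, 3, 0))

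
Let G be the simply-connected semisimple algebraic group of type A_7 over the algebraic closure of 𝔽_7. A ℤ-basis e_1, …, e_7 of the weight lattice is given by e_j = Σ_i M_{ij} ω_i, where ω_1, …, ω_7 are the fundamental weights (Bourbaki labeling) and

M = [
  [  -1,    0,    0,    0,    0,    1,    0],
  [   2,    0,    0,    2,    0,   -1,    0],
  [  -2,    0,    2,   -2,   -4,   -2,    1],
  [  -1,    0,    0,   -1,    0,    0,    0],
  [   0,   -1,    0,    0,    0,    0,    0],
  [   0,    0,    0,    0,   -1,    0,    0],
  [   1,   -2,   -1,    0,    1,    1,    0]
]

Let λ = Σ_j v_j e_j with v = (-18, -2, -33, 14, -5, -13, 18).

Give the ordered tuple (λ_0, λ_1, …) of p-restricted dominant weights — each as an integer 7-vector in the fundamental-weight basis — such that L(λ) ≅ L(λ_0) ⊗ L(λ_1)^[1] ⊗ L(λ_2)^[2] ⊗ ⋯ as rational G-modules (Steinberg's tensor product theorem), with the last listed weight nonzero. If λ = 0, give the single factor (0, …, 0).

((5, 5, 6, 4, 2, 5, 1),)

Converting to the ω-basis (c_i = row i of M dotted with v = (-18, -2, -33, 14, -5, -13, 18)):
  c_1 = (-1)·(-18) + (0)·(-2) + (0)·(-33) + 0·14 + (0)·(-5) + (1)·(-13) + 0·18 = 5
  c_2 = (2)·(-18) + (0)·(-2) + (0)·(-33) + 2·14 + (0)·(-5) + (-1)·(-13) + 0·18 = 5
  c_3 = (-2)·(-18) + (0)·(-2) + (2)·(-33) + (-2)·(14) + (-4)·(-5) + (-2)·(-13) + 1·18 = 6
  c_4 = (-1)·(-18) + (0)·(-2) + (0)·(-33) + (-1)·(14) + (0)·(-5) + (0)·(-13) + 0·18 = 4
  c_5 = (0)·(-18) + (-1)·(-2) + (0)·(-33) + 0·14 + (0)·(-5) + (0)·(-13) + 0·18 = 2
  c_6 = (0)·(-18) + (0)·(-2) + (0)·(-33) + 0·14 + (-1)·(-5) + (0)·(-13) + 0·18 = 5
  c_7 = (1)·(-18) + (-2)·(-2) + (-1)·(-33) + 0·14 + (1)·(-5) + (1)·(-13) + 0·18 = 1
p = 7; digits c_i = Σ_j d_{ij}·7^j, 0 ≤ d_{ij} < 7:
  c_1 = 5 = 5·7^0
  c_2 = 5 = 5·7^0
  c_3 = 6 = 6·7^0
  c_4 = 4 = 4·7^0
  c_5 = 2 = 2·7^0
  c_6 = 5 = 5·7^0
  c_7 = 1 = 1·7^0
Factor λ_0 = (5, 5, 6, 4, 2, 5, 1)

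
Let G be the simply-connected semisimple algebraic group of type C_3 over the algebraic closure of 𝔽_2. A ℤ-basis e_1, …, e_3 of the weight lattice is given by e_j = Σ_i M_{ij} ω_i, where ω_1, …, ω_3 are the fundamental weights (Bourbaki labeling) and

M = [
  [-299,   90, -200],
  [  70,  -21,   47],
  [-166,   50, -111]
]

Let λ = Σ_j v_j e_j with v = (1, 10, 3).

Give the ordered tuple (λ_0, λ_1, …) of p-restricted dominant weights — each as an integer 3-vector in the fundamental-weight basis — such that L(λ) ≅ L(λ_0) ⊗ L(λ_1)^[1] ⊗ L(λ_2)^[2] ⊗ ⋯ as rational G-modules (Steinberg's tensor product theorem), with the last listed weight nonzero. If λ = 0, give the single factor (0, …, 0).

((1, 1, 1),)

Converting to the ω-basis (c_i = row i of M dotted with v = (1, 10, 3)):
  c_1 = (-299)·(1) + (90)·(10) + (-200)·(3) = 1
  c_2 = (70)·(1) + (-21)·(10) + (47)·(3) = 1
  c_3 = (-166)·(1) + (50)·(10) + (-111)·(3) = 1
Expand coordinatewise in base 2:
  c_1 = 1 = 1·2^0
  c_2 = 1 = 1·2^0
  c_3 = 1 = 1·2^0
Factor λ_0 = (1, 1, 1)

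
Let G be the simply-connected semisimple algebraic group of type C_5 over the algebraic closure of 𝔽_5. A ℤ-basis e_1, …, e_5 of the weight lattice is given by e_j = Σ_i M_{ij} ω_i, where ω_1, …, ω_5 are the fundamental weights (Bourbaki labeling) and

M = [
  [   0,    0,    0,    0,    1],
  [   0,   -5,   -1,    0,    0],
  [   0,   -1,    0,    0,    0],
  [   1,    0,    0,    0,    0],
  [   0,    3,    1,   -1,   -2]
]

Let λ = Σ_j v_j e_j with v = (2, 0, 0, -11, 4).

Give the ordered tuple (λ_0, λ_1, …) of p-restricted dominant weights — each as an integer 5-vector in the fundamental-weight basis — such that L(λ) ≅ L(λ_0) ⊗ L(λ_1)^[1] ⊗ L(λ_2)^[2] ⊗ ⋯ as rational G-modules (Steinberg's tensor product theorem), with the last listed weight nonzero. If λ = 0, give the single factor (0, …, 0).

Compute c_i = Σ_j M_{ij} v_j with v = (2, 0, 0, -11, 4):
  c_1 = (0)·(2) + (0)·(0) + (0)·(0) + (0)·(-11) + (1)·(4) = 4
  c_2 = (0)·(2) + (-5)·(0) + (-1)·(0) + (0)·(-11) + (0)·(4) = 0
  c_3 = (0)·(2) + (-1)·(0) + (0)·(0) + (0)·(-11) + (0)·(4) = 0
  c_4 = (1)·(2) + (0)·(0) + (0)·(0) + (0)·(-11) + (0)·(4) = 2
  c_5 = (0)·(2) + (3)·(0) + (1)·(0) + (-1)·(-11) + (-2)·(4) = 3
p = 5; digits c_i = Σ_j d_{ij}·5^j, 0 ≤ d_{ij} < 5:
  c_1 = 4 = 4·5^0
  c_2 = 0
  c_3 = 0
  c_4 = 2 = 2·5^0
  c_5 = 3 = 3·5^0
Factor λ_0 = (4, 0, 0, 2, 3)

((4, 0, 0, 2, 3),)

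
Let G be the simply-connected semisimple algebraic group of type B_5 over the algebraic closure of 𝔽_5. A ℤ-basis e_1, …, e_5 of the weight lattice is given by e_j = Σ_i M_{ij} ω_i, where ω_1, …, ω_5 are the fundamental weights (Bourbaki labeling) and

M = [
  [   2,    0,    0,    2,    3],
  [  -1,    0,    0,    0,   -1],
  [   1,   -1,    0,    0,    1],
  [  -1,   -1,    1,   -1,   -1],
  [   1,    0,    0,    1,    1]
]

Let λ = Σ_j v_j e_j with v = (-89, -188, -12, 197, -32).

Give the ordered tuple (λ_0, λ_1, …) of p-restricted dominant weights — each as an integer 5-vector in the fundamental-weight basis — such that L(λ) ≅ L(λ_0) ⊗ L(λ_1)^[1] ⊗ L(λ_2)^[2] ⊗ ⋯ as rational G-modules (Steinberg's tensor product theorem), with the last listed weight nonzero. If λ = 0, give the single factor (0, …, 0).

((0, 1, 2, 0, 1), (4, 4, 3, 0, 0), (4, 4, 2, 4, 3))

ω-coordinates c = M·v, v = (-89, -188, -12, 197, -32):
  c_1 = (2)·(-89) + (0)·(-188) + (0)·(-12) + 2·197 + (3)·(-32) = 120
  c_2 = (-1)·(-89) + (0)·(-188) + (0)·(-12) + 0·197 + (-1)·(-32) = 121
  c_3 = (1)·(-89) + (-1)·(-188) + (0)·(-12) + 0·197 + (1)·(-32) = 67
  c_4 = (-1)·(-89) + (-1)·(-188) + (1)·(-12) + (-1)·(197) + (-1)·(-32) = 100
  c_5 = (1)·(-89) + (0)·(-188) + (0)·(-12) + 1·197 + (1)·(-32) = 76
Base-5 expansion of each c_i:
  c_1 = 120 = 0·5^0 + 4·5^1 + 4·5^2
  c_2 = 121 = 1·5^0 + 4·5^1 + 4·5^2
  c_3 = 67 = 2·5^0 + 3·5^1 + 2·5^2
  c_4 = 100 = 0·5^0 + 0·5^1 + 4·5^2
  c_5 = 76 = 1·5^0 + 0·5^1 + 3·5^2
λ_0 = (0, 1, 2, 0, 1)
λ_1 = (4, 4, 3, 0, 0)
λ_2 = (4, 4, 2, 4, 3)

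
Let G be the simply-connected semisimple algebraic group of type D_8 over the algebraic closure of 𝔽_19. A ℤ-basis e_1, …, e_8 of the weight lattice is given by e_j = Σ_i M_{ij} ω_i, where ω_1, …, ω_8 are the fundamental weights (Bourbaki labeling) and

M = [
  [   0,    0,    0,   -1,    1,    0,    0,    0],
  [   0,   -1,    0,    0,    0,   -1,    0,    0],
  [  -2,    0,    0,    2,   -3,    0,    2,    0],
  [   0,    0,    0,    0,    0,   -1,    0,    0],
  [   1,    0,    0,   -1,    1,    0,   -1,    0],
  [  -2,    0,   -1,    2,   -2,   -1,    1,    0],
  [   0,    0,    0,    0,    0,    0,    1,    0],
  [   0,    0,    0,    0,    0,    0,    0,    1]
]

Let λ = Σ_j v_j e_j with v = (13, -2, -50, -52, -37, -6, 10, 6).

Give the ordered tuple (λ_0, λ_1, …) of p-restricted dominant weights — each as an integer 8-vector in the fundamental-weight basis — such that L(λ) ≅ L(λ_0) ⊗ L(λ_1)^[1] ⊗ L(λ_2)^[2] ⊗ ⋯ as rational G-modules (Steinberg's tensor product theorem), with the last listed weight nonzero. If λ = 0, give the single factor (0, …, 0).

In the fundamental-weight basis, λ has coordinates c = M·v (v = (13, -2, -50, -52, -37, -6, 10, 6)):
  c_1 = 0·13 + (0)·(-2) + (0)·(-50) + (-1)·(-52) + (1)·(-37) + (0)·(-6) + 0·10 + 0·6 = 15
  c_2 = 0·13 + (-1)·(-2) + (0)·(-50) + (0)·(-52) + (0)·(-37) + (-1)·(-6) + 0·10 + 0·6 = 8
  c_3 = (-2)·(13) + (0)·(-2) + (0)·(-50) + (2)·(-52) + (-3)·(-37) + (0)·(-6) + 2·10 + 0·6 = 1
  c_4 = 0·13 + (0)·(-2) + (0)·(-50) + (0)·(-52) + (0)·(-37) + (-1)·(-6) + 0·10 + 0·6 = 6
  c_5 = 1·13 + (0)·(-2) + (0)·(-50) + (-1)·(-52) + (1)·(-37) + (0)·(-6) + (-1)·(10) + 0·6 = 18
  c_6 = (-2)·(13) + (0)·(-2) + (-1)·(-50) + (2)·(-52) + (-2)·(-37) + (-1)·(-6) + 1·10 + 0·6 = 10
  c_7 = 0·13 + (0)·(-2) + (0)·(-50) + (0)·(-52) + (0)·(-37) + (0)·(-6) + 1·10 + 0·6 = 10
  c_8 = 0·13 + (0)·(-2) + (0)·(-50) + (0)·(-52) + (0)·(-37) + (0)·(-6) + 0·10 + 1·6 = 6
Writing each c_i in base p = 19:
  c_1 = 15 = 15·19^0
  c_2 = 8 = 8·19^0
  c_3 = 1 = 1·19^0
  c_4 = 6 = 6·19^0
  c_5 = 18 = 18·19^0
  c_6 = 10 = 10·19^0
  c_7 = 10 = 10·19^0
  c_8 = 6 = 6·19^0
Factor λ_0 = (15, 8, 1, 6, 18, 10, 10, 6)

((15, 8, 1, 6, 18, 10, 10, 6),)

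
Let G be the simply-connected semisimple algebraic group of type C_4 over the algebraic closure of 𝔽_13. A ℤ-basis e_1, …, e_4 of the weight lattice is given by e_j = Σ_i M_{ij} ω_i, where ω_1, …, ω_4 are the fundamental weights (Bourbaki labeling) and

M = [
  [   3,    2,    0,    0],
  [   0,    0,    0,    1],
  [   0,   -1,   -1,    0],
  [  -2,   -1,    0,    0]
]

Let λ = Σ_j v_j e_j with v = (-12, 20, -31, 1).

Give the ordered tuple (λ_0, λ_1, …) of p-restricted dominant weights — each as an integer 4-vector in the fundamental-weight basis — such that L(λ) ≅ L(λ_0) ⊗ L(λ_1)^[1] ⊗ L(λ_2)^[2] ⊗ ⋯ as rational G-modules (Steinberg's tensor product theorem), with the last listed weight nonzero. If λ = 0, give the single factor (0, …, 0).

((4, 1, 11, 4),)

ω-coordinates c = M·v, v = (-12, 20, -31, 1):
  c_1 = 3*-12 + 2*20 + 0*-31 + 0*1 = 4
  c_2 = 0*-12 + 0*20 + 0*-31 + 1*1 = 1
  c_3 = 0*-12 + -1*20 + -1*-31 + 0*1 = 11
  c_4 = -2*-12 + -1*20 + 0*-31 + 0*1 = 4
Base-13 expansion of each c_i:
  c_1 = 4 = 4·13^0
  c_2 = 1 = 1·13^0
  c_3 = 11 = 11·13^0
  c_4 = 4 = 4·13^0
p-restricted factor λ_0 = (4, 1, 11, 4)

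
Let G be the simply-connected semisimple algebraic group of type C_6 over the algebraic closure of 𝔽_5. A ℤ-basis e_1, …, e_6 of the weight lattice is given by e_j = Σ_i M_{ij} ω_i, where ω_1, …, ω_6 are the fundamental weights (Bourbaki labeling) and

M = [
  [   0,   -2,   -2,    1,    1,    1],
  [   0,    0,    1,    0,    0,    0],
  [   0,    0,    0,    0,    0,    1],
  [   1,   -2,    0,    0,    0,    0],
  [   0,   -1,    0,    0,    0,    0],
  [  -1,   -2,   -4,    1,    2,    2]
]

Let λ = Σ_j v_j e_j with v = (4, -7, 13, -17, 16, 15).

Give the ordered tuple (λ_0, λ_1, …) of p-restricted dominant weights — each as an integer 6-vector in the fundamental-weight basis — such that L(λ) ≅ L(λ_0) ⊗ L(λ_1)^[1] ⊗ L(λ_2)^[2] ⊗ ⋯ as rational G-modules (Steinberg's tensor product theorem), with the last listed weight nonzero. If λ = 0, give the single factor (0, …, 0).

((2, 3, 0, 3, 2, 3), (0, 2, 3, 3, 1, 0))

Converting to the ω-basis (c_i = row i of M dotted with v = (4, -7, 13, -17, 16, 15)):
  c_1 = (0)·(4) + (-2)·(-7) + (-2)·(13) + (1)·(-17) + (1)·(16) + (1)·(15) = 2
  c_2 = (0)·(4) + (0)·(-7) + (1)·(13) + (0)·(-17) + (0)·(16) + (0)·(15) = 13
  c_3 = (0)·(4) + (0)·(-7) + (0)·(13) + (0)·(-17) + (0)·(16) + (1)·(15) = 15
  c_4 = (1)·(4) + (-2)·(-7) + (0)·(13) + (0)·(-17) + (0)·(16) + (0)·(15) = 18
  c_5 = (0)·(4) + (-1)·(-7) + (0)·(13) + (0)·(-17) + (0)·(16) + (0)·(15) = 7
  c_6 = (-1)·(4) + (-2)·(-7) + (-4)·(13) + (1)·(-17) + (2)·(16) + (2)·(15) = 3
Base-5 expansion of each c_i:
  c_1 = 2 = 2·5^0
  c_2 = 13 = 3·5^0 + 2·5^1
  c_3 = 15 = 0·5^0 + 3·5^1
  c_4 = 18 = 3·5^0 + 3·5^1
  c_5 = 7 = 2·5^0 + 1·5^1
  c_6 = 3 = 3·5^0
Factor λ_0 = (2, 3, 0, 3, 2, 3)
Factor λ_1 = (0, 2, 3, 3, 1, 0)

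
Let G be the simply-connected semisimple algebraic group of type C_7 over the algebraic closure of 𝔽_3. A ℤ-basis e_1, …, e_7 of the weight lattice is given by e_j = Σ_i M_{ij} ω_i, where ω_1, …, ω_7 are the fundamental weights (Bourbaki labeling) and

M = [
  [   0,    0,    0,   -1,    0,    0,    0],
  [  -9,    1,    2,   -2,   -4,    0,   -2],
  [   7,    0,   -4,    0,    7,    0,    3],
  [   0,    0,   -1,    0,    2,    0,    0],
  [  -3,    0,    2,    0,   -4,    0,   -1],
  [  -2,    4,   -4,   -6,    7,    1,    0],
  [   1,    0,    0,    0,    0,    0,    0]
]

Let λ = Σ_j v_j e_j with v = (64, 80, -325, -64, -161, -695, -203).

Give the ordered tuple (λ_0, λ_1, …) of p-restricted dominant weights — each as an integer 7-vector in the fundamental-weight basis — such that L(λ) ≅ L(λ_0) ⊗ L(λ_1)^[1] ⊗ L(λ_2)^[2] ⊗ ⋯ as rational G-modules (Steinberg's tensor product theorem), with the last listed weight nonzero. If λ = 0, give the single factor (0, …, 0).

((1, 2, 0, 0, 2, 0, 1), (0, 1, 1, 1, 1, 0, 0), (1, 0, 1, 0, 0, 0, 1), (2, 1, 0, 0, 0, 2, 2))

ω-coordinates c = M·v, v = (64, 80, -325, -64, -161, -695, -203):
  c_1 = (0)·(64) + (0)·(80) + (0)·(-325) + (-1)·(-64) + (0)·(-161) + (0)·(-695) + (0)·(-203) = 64
  c_2 = (-9)·(64) + (1)·(80) + (2)·(-325) + (-2)·(-64) + (-4)·(-161) + (0)·(-695) + (-2)·(-203) = 32
  c_3 = (7)·(64) + (0)·(80) + (-4)·(-325) + (0)·(-64) + (7)·(-161) + (0)·(-695) + (3)·(-203) = 12
  c_4 = (0)·(64) + (0)·(80) + (-1)·(-325) + (0)·(-64) + (2)·(-161) + (0)·(-695) + (0)·(-203) = 3
  c_5 = (-3)·(64) + (0)·(80) + (2)·(-325) + (0)·(-64) + (-4)·(-161) + (0)·(-695) + (-1)·(-203) = 5
  c_6 = (-2)·(64) + (4)·(80) + (-4)·(-325) + (-6)·(-64) + (7)·(-161) + (1)·(-695) + (0)·(-203) = 54
  c_7 = (1)·(64) + (0)·(80) + (0)·(-325) + (0)·(-64) + (0)·(-161) + (0)·(-695) + (0)·(-203) = 64
p = 3; digits c_i = Σ_j d_{ij}·3^j, 0 ≤ d_{ij} < 3:
  c_1 = 64 = 1·3^0 + 0·3^1 + 1·3^2 + 2·3^3
  c_2 = 32 = 2·3^0 + 1·3^1 + 0·3^2 + 1·3^3
  c_3 = 12 = 0·3^0 + 1·3^1 + 1·3^2
  c_4 = 3 = 0·3^0 + 1·3^1
  c_5 = 5 = 2·3^0 + 1·3^1
  c_6 = 54 = 0·3^0 + 0·3^1 + 0·3^2 + 2·3^3
  c_7 = 64 = 1·3^0 + 0·3^1 + 1·3^2 + 2·3^3
Factor λ_0 = (1, 2, 0, 0, 2, 0, 1)
Factor λ_1 = (0, 1, 1, 1, 1, 0, 0)
Factor λ_2 = (1, 0, 1, 0, 0, 0, 1)
Factor λ_3 = (2, 1, 0, 0, 0, 2, 2)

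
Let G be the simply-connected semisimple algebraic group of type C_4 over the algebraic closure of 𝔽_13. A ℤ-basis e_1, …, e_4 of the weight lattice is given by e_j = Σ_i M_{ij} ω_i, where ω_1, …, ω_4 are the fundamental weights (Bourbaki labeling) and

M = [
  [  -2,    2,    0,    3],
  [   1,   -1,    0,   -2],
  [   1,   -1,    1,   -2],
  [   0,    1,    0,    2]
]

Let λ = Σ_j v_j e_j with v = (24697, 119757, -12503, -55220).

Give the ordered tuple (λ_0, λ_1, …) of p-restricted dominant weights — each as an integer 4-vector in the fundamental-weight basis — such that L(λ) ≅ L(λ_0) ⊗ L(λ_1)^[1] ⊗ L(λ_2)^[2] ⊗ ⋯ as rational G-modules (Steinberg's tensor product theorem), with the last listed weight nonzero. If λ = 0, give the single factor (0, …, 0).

((7, 1, 4, 9), (9, 0, 0, 1), (1, 0, 4, 3), (11, 7, 1, 4))

Converting to the ω-basis (c_i = row i of M dotted with v = (24697, 119757, -12503, -55220)):
  c_1 = -2*24697 + 2*119757 + 0*-12503 + 3*-55220 = 24460
  c_2 = 1*24697 + -1*119757 + 0*-12503 + -2*-55220 = 15380
  c_3 = 1*24697 + -1*119757 + 1*-12503 + -2*-55220 = 2877
  c_4 = 0*24697 + 1*119757 + 0*-12503 + 2*-55220 = 9317
p = 13; digits c_i = Σ_j d_{ij}·13^j, 0 ≤ d_{ij} < 13:
  c_1 = 24460 = 7·13^0 + 9·13^1 + 1·13^2 + 11·13^3
  c_2 = 15380 = 1·13^0 + 0·13^1 + 0·13^2 + 7·13^3
  c_3 = 2877 = 4·13^0 + 0·13^1 + 4·13^2 + 1·13^3
  c_4 = 9317 = 9·13^0 + 1·13^1 + 3·13^2 + 4·13^3
Factor λ_0 = (7, 1, 4, 9)
Factor λ_1 = (9, 0, 0, 1)
Factor λ_2 = (1, 0, 4, 3)
Factor λ_3 = (11, 7, 1, 4)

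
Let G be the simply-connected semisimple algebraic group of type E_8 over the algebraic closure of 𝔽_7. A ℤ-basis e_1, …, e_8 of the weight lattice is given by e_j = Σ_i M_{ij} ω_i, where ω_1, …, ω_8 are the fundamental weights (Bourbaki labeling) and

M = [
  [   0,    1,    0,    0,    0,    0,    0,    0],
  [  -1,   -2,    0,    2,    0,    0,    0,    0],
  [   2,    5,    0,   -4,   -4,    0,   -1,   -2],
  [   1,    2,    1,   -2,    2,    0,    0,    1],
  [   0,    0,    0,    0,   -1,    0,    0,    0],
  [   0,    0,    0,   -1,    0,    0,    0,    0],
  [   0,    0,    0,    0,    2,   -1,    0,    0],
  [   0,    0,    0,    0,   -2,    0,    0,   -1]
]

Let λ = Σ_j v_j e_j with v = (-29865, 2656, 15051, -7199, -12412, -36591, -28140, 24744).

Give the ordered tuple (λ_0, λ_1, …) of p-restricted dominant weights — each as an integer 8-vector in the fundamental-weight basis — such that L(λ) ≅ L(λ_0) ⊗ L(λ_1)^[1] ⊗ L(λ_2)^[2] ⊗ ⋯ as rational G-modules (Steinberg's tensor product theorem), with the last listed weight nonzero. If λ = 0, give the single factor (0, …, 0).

ω-coordinates c = M·v, v = (-29865, 2656, 15051, -7199, -12412, -36591, -28140, 24744):
  c_1 = (0)·(-29865) + 1·2656 + 0·15051 + (0)·(-7199) + (0)·(-12412) + (0)·(-36591) + (0)·(-28140) + 0·24744 = 2656
  c_2 = (-1)·(-29865) + (-2)·(2656) + 0·15051 + (2)·(-7199) + (0)·(-12412) + (0)·(-36591) + (0)·(-28140) + 0·24744 = 10155
  c_3 = (2)·(-29865) + 5·2656 + 0·15051 + (-4)·(-7199) + (-4)·(-12412) + (0)·(-36591) + (-1)·(-28140) + (-2)·(24744) = 10646
  c_4 = (1)·(-29865) + 2·2656 + 1·15051 + (-2)·(-7199) + (2)·(-12412) + (0)·(-36591) + (0)·(-28140) + 1·24744 = 4816
  c_5 = (0)·(-29865) + 0·2656 + 0·15051 + (0)·(-7199) + (-1)·(-12412) + (0)·(-36591) + (0)·(-28140) + 0·24744 = 12412
  c_6 = (0)·(-29865) + 0·2656 + 0·15051 + (-1)·(-7199) + (0)·(-12412) + (0)·(-36591) + (0)·(-28140) + 0·24744 = 7199
  c_7 = (0)·(-29865) + 0·2656 + 0·15051 + (0)·(-7199) + (2)·(-12412) + (-1)·(-36591) + (0)·(-28140) + 0·24744 = 11767
  c_8 = (0)·(-29865) + 0·2656 + 0·15051 + (0)·(-7199) + (-2)·(-12412) + (0)·(-36591) + (0)·(-28140) + (-1)·(24744) = 80
Expand coordinatewise in base 7:
  c_1 = 2656 = 3·7^0 + 1·7^1 + 5·7^2 + 0·7^3 + 1·7^4
  c_2 = 10155 = 5·7^0 + 1·7^1 + 4·7^2 + 1·7^3 + 4·7^4
  c_3 = 10646 = 6·7^0 + 1·7^1 + 0·7^2 + 3·7^3 + 4·7^4
  c_4 = 4816 = 0·7^0 + 2·7^1 + 0·7^2 + 0·7^3 + 2·7^4
  c_5 = 12412 = 1·7^0 + 2·7^1 + 1·7^2 + 1·7^3 + 5·7^4
  c_6 = 7199 = 3·7^0 + 6·7^1 + 6·7^2 + 6·7^3 + 2·7^4
  c_7 = 11767 = 0·7^0 + 1·7^1 + 2·7^2 + 6·7^3 + 4·7^4
  c_8 = 80 = 3·7^0 + 4·7^1 + 1·7^2
λ_0 = (3, 5, 6, 0, 1, 3, 0, 3)
λ_1 = (1, 1, 1, 2, 2, 6, 1, 4)
λ_2 = (5, 4, 0, 0, 1, 6, 2, 1)
λ_3 = (0, 1, 3, 0, 1, 6, 6, 0)
λ_4 = (1, 4, 4, 2, 5, 2, 4, 0)

((3, 5, 6, 0, 1, 3, 0, 3), (1, 1, 1, 2, 2, 6, 1, 4), (5, 4, 0, 0, 1, 6, 2, 1), (0, 1, 3, 0, 1, 6, 6, 0), (1, 4, 4, 2, 5, 2, 4, 0))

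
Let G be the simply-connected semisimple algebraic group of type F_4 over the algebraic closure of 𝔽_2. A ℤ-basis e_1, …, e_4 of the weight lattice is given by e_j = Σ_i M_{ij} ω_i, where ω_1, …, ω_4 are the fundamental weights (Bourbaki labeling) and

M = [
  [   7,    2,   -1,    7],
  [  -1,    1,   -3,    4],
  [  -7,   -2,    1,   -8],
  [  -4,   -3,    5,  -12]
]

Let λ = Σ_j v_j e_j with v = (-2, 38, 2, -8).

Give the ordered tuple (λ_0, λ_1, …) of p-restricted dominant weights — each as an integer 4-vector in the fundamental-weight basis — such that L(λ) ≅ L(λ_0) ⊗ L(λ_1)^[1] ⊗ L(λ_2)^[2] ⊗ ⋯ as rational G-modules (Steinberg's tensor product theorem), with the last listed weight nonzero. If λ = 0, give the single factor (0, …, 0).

((0, 0, 0, 0), (0, 1, 0, 0), (1, 0, 1, 0))

ω-coordinates c = M·v, v = (-2, 38, 2, -8):
  c_1 = (7)·(-2) + (2)·(38) + (-1)·(2) + (7)·(-8) = 4
  c_2 = (-1)·(-2) + (1)·(38) + (-3)·(2) + (4)·(-8) = 2
  c_3 = (-7)·(-2) + (-2)·(38) + (1)·(2) + (-8)·(-8) = 4
  c_4 = (-4)·(-2) + (-3)·(38) + (5)·(2) + (-12)·(-8) = 0
p = 2; digits c_i = Σ_j d_{ij}·2^j, 0 ≤ d_{ij} < 2:
  c_1 = 4 = 0·2^0 + 0·2^1 + 1·2^2
  c_2 = 2 = 0·2^0 + 1·2^1
  c_3 = 4 = 0·2^0 + 0·2^1 + 1·2^2
  c_4 = 0
λ_0 = (0, 0, 0, 0)
λ_1 = (0, 1, 0, 0)
λ_2 = (1, 0, 1, 0)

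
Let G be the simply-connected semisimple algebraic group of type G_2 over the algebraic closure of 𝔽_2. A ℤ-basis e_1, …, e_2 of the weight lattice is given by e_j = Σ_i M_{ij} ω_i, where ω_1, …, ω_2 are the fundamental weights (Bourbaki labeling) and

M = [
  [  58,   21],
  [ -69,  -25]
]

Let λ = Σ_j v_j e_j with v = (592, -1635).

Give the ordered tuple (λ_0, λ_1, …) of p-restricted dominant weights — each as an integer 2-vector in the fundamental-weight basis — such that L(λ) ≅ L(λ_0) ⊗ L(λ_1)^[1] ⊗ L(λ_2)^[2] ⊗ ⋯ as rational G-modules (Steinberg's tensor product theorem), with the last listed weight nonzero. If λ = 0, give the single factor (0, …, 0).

Compute c_i = Σ_j M_{ij} v_j with v = (592, -1635):
  c_1 = 58·592 + (21)·(-1635) = 1
  c_2 = (-69)·(592) + (-25)·(-1635) = 27
Expand coordinatewise in base 2:
  c_1 = 1 = 1·2^0
  c_2 = 27 = 1·2^0 + 1·2^1 + 0·2^2 + 1·2^3 + 1·2^4
λ_0 = (1, 1)
λ_1 = (0, 1)
λ_2 = (0, 0)
λ_3 = (0, 1)
λ_4 = (0, 1)

((1, 1), (0, 1), (0, 0), (0, 1), (0, 1))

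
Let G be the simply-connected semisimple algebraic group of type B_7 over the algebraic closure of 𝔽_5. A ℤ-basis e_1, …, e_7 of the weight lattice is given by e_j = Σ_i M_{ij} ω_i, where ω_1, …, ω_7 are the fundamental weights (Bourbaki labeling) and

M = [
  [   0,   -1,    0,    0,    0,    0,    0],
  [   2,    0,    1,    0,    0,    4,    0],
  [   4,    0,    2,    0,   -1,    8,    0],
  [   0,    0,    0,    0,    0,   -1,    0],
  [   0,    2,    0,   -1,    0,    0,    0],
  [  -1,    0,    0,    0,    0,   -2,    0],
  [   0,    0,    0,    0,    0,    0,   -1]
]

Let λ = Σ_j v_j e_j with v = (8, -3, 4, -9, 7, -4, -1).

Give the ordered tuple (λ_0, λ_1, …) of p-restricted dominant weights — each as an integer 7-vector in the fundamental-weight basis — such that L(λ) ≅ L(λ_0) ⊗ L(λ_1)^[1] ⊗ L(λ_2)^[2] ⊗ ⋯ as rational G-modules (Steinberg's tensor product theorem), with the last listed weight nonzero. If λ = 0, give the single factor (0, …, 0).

Change of basis e → ω: c = M·v where v = (8, -3, 4, -9, 7, -4, -1):
  c_1 = (0)·(8) + (-1)·(-3) + (0)·(4) + (0)·(-9) + (0)·(7) + (0)·(-4) + (0)·(-1) = 3
  c_2 = (2)·(8) + (0)·(-3) + (1)·(4) + (0)·(-9) + (0)·(7) + (4)·(-4) + (0)·(-1) = 4
  c_3 = (4)·(8) + (0)·(-3) + (2)·(4) + (0)·(-9) + (-1)·(7) + (8)·(-4) + (0)·(-1) = 1
  c_4 = (0)·(8) + (0)·(-3) + (0)·(4) + (0)·(-9) + (0)·(7) + (-1)·(-4) + (0)·(-1) = 4
  c_5 = (0)·(8) + (2)·(-3) + (0)·(4) + (-1)·(-9) + (0)·(7) + (0)·(-4) + (0)·(-1) = 3
  c_6 = (-1)·(8) + (0)·(-3) + (0)·(4) + (0)·(-9) + (0)·(7) + (-2)·(-4) + (0)·(-1) = 0
  c_7 = (0)·(8) + (0)·(-3) + (0)·(4) + (0)·(-9) + (0)·(7) + (0)·(-4) + (-1)·(-1) = 1
Expand coordinatewise in base 5:
  c_1 = 3 = 3·5^0
  c_2 = 4 = 4·5^0
  c_3 = 1 = 1·5^0
  c_4 = 4 = 4·5^0
  c_5 = 3 = 3·5^0
  c_6 = 0
  c_7 = 1 = 1·5^0
Factor λ_0 = (3, 4, 1, 4, 3, 0, 1)

((3, 4, 1, 4, 3, 0, 1),)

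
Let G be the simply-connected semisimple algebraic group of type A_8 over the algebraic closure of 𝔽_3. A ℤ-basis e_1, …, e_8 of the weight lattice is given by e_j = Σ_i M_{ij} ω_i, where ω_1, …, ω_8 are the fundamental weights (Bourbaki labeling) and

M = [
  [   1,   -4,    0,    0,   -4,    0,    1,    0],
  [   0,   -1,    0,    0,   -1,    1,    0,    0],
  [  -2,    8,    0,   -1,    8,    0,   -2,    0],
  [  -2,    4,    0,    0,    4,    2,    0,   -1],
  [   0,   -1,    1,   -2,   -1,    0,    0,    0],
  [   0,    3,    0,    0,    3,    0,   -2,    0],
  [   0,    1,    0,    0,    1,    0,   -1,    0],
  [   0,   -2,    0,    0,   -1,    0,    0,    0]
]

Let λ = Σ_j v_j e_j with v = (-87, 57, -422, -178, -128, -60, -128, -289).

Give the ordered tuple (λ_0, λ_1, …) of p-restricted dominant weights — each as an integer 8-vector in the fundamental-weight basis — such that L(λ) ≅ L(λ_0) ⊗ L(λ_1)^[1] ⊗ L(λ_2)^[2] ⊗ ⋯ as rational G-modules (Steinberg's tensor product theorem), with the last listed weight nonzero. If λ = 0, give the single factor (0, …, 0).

((0, 2, 1, 2, 2, 1, 0, 2), (2, 0, 1, 1, 1, 2, 1, 1), (1, 1, 1, 0, 0, 1, 0, 1), (2, 0, 1, 2, 0, 1, 2, 0))

In the fundamental-weight basis, λ has coordinates c = M·v (v = (-87, 57, -422, -178, -128, -60, -128, -289)):
  c_1 = (1)·(-87) + (-4)·(57) + (0)·(-422) + (0)·(-178) + (-4)·(-128) + (0)·(-60) + (1)·(-128) + (0)·(-289) = 69
  c_2 = (0)·(-87) + (-1)·(57) + (0)·(-422) + (0)·(-178) + (-1)·(-128) + (1)·(-60) + (0)·(-128) + (0)·(-289) = 11
  c_3 = (-2)·(-87) + (8)·(57) + (0)·(-422) + (-1)·(-178) + (8)·(-128) + (0)·(-60) + (-2)·(-128) + (0)·(-289) = 40
  c_4 = (-2)·(-87) + (4)·(57) + (0)·(-422) + (0)·(-178) + (4)·(-128) + (2)·(-60) + (0)·(-128) + (-1)·(-289) = 59
  c_5 = (0)·(-87) + (-1)·(57) + (1)·(-422) + (-2)·(-178) + (-1)·(-128) + (0)·(-60) + (0)·(-128) + (0)·(-289) = 5
  c_6 = (0)·(-87) + (3)·(57) + (0)·(-422) + (0)·(-178) + (3)·(-128) + (0)·(-60) + (-2)·(-128) + (0)·(-289) = 43
  c_7 = (0)·(-87) + (1)·(57) + (0)·(-422) + (0)·(-178) + (1)·(-128) + (0)·(-60) + (-1)·(-128) + (0)·(-289) = 57
  c_8 = (0)·(-87) + (-2)·(57) + (0)·(-422) + (0)·(-178) + (-1)·(-128) + (0)·(-60) + (0)·(-128) + (0)·(-289) = 14
Expand coordinatewise in base 3:
  c_1 = 69 = 0·3^0 + 2·3^1 + 1·3^2 + 2·3^3
  c_2 = 11 = 2·3^0 + 0·3^1 + 1·3^2
  c_3 = 40 = 1·3^0 + 1·3^1 + 1·3^2 + 1·3^3
  c_4 = 59 = 2·3^0 + 1·3^1 + 0·3^2 + 2·3^3
  c_5 = 5 = 2·3^0 + 1·3^1
  c_6 = 43 = 1·3^0 + 2·3^1 + 1·3^2 + 1·3^3
  c_7 = 57 = 0·3^0 + 1·3^1 + 0·3^2 + 2·3^3
  c_8 = 14 = 2·3^0 + 1·3^1 + 1·3^2
p-restricted factor λ_0 = (0, 2, 1, 2, 2, 1, 0, 2)
p-restricted factor λ_1 = (2, 0, 1, 1, 1, 2, 1, 1)
p-restricted factor λ_2 = (1, 1, 1, 0, 0, 1, 0, 1)
p-restricted factor λ_3 = (2, 0, 1, 2, 0, 1, 2, 0)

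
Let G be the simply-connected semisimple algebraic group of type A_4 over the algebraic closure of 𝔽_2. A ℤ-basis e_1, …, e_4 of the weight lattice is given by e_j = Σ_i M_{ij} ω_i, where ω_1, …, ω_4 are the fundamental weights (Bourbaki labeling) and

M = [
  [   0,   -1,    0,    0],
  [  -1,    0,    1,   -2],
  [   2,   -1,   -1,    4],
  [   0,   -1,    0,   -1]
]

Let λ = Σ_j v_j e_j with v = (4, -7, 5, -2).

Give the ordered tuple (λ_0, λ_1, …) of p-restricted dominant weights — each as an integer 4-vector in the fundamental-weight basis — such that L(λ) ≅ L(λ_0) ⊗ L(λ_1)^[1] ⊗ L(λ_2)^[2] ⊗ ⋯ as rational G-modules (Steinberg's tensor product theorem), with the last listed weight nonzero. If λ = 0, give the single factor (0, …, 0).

((1, 1, 0, 1), (1, 0, 1, 0), (1, 1, 0, 0), (0, 0, 0, 1))

In the fundamental-weight basis, λ has coordinates c = M·v (v = (4, -7, 5, -2)):
  c_1 = 0·4 + (-1)·(-7) + 0·5 + (0)·(-2) = 7
  c_2 = (-1)·(4) + (0)·(-7) + 1·5 + (-2)·(-2) = 5
  c_3 = 2·4 + (-1)·(-7) + (-1)·(5) + (4)·(-2) = 2
  c_4 = 0·4 + (-1)·(-7) + 0·5 + (-1)·(-2) = 9
Expand coordinatewise in base 2:
  c_1 = 7 = 1·2^0 + 1·2^1 + 1·2^2
  c_2 = 5 = 1·2^0 + 0·2^1 + 1·2^2
  c_3 = 2 = 0·2^0 + 1·2^1
  c_4 = 9 = 1·2^0 + 0·2^1 + 0·2^2 + 1·2^3
Factor λ_0 = (1, 1, 0, 1)
Factor λ_1 = (1, 0, 1, 0)
Factor λ_2 = (1, 1, 0, 0)
Factor λ_3 = (0, 0, 0, 1)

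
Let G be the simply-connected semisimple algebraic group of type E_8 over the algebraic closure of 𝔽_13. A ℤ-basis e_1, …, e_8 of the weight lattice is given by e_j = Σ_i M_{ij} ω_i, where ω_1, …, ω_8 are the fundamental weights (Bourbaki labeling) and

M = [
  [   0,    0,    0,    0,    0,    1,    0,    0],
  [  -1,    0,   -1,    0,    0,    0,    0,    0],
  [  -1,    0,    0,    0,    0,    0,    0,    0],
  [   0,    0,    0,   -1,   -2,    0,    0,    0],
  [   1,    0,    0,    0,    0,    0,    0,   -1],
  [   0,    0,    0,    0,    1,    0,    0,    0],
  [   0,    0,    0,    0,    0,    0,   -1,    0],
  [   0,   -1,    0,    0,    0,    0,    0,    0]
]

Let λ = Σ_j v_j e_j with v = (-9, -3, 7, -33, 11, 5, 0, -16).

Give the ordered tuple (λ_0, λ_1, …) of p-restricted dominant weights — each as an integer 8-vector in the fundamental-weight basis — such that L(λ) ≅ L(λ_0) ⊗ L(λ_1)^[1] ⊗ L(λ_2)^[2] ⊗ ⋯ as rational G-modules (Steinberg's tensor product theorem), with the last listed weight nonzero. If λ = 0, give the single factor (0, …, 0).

ω-coordinates c = M·v, v = (-9, -3, 7, -33, 11, 5, 0, -16):
  c_1 = (0)·(-9) + (0)·(-3) + 0·7 + (0)·(-33) + 0·11 + 1·5 + 0·0 + (0)·(-16) = 5
  c_2 = (-1)·(-9) + (0)·(-3) + (-1)·(7) + (0)·(-33) + 0·11 + 0·5 + 0·0 + (0)·(-16) = 2
  c_3 = (-1)·(-9) + (0)·(-3) + 0·7 + (0)·(-33) + 0·11 + 0·5 + 0·0 + (0)·(-16) = 9
  c_4 = (0)·(-9) + (0)·(-3) + 0·7 + (-1)·(-33) + (-2)·(11) + 0·5 + 0·0 + (0)·(-16) = 11
  c_5 = (1)·(-9) + (0)·(-3) + 0·7 + (0)·(-33) + 0·11 + 0·5 + 0·0 + (-1)·(-16) = 7
  c_6 = (0)·(-9) + (0)·(-3) + 0·7 + (0)·(-33) + 1·11 + 0·5 + 0·0 + (0)·(-16) = 11
  c_7 = (0)·(-9) + (0)·(-3) + 0·7 + (0)·(-33) + 0·11 + 0·5 + (-1)·(0) + (0)·(-16) = 0
  c_8 = (0)·(-9) + (-1)·(-3) + 0·7 + (0)·(-33) + 0·11 + 0·5 + 0·0 + (0)·(-16) = 3
Expand coordinatewise in base 13:
  c_1 = 5 = 5·13^0
  c_2 = 2 = 2·13^0
  c_3 = 9 = 9·13^0
  c_4 = 11 = 11·13^0
  c_5 = 7 = 7·13^0
  c_6 = 11 = 11·13^0
  c_7 = 0
  c_8 = 3 = 3·13^0
Factor λ_0 = (5, 2, 9, 11, 7, 11, 0, 3)

((5, 2, 9, 11, 7, 11, 0, 3),)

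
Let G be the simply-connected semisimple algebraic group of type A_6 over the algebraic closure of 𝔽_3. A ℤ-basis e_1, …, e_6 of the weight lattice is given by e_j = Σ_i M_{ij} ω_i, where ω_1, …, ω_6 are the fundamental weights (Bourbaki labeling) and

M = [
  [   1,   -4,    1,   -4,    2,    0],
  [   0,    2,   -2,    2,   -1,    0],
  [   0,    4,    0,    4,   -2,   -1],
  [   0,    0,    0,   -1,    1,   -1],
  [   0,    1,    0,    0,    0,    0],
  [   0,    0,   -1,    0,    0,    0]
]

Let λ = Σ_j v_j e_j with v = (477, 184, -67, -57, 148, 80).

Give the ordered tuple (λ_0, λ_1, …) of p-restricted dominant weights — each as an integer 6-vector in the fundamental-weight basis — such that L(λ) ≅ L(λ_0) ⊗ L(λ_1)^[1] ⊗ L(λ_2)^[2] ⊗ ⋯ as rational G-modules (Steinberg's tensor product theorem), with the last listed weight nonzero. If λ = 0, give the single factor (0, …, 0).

((0, 0, 0, 2, 1, 1), (0, 2, 2, 2, 1, 1), (1, 2, 2, 1, 2, 1), (1, 2, 1, 1, 0, 2), (2, 2, 1, 1, 2, 0))

Compute c_i = Σ_j M_{ij} v_j with v = (477, 184, -67, -57, 148, 80):
  c_1 = 1·477 + (-4)·(184) + (1)·(-67) + (-4)·(-57) + 2·148 + 0·80 = 198
  c_2 = 0·477 + 2·184 + (-2)·(-67) + (2)·(-57) + (-1)·(148) + 0·80 = 240
  c_3 = 0·477 + 4·184 + (0)·(-67) + (4)·(-57) + (-2)·(148) + (-1)·(80) = 132
  c_4 = 0·477 + 0·184 + (0)·(-67) + (-1)·(-57) + 1·148 + (-1)·(80) = 125
  c_5 = 0·477 + 1·184 + (0)·(-67) + (0)·(-57) + 0·148 + 0·80 = 184
  c_6 = 0·477 + 0·184 + (-1)·(-67) + (0)·(-57) + 0·148 + 0·80 = 67
Base-3 expansion of each c_i:
  c_1 = 198 = 0·3^0 + 0·3^1 + 1·3^2 + 1·3^3 + 2·3^4
  c_2 = 240 = 0·3^0 + 2·3^1 + 2·3^2 + 2·3^3 + 2·3^4
  c_3 = 132 = 0·3^0 + 2·3^1 + 2·3^2 + 1·3^3 + 1·3^4
  c_4 = 125 = 2·3^0 + 2·3^1 + 1·3^2 + 1·3^3 + 1·3^4
  c_5 = 184 = 1·3^0 + 1·3^1 + 2·3^2 + 0·3^3 + 2·3^4
  c_6 = 67 = 1·3^0 + 1·3^1 + 1·3^2 + 2·3^3
p-restricted factor λ_0 = (0, 0, 0, 2, 1, 1)
p-restricted factor λ_1 = (0, 2, 2, 2, 1, 1)
p-restricted factor λ_2 = (1, 2, 2, 1, 2, 1)
p-restricted factor λ_3 = (1, 2, 1, 1, 0, 2)
p-restricted factor λ_4 = (2, 2, 1, 1, 2, 0)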